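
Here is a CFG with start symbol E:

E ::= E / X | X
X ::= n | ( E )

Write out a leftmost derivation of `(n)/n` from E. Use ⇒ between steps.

E ⇒ E/X   [E ::= E / X]
E/X ⇒ X/X   [E ::= X]
X/X ⇒ (E)/X   [X ::= ( E )]
(E)/X ⇒ (X)/X   [E ::= X]
(X)/X ⇒ (n)/X   [X ::= n]
(n)/X ⇒ (n)/n   [X ::= n]

E⇒E/X⇒X/X⇒(E)/X⇒(X)/X⇒(n)/X⇒(n)/n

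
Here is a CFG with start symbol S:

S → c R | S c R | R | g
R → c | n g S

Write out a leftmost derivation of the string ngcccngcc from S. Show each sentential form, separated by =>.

S => ScR => RcR => ngScR => ngcRcR => ngcccR => ngcccngS => ngcccngcR => ngcccngcc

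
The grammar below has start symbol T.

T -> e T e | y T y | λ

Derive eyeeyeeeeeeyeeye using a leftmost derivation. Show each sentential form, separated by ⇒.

T ⇒ eTe   [T -> e T e]
eTe ⇒ eyTye   [T -> y T y]
eyTye ⇒ eyeTeye   [T -> e T e]
eyeTeye ⇒ eyeeTeeye   [T -> e T e]
eyeeTeeye ⇒ eyeeyTyeeye   [T -> y T y]
eyeeyTyeeye ⇒ eyeeyeTeyeeye   [T -> e T e]
eyeeyeTeyeeye ⇒ eyeeyeeTeeyeeye   [T -> e T e]
eyeeyeeTeeyeeye ⇒ eyeeyeeeTeeeyeeye   [T -> e T e]
eyeeyeeeTeeeyeeye ⇒ eyeeyeeeeeeyeeye   [T -> λ]

T ⇒ eTe ⇒ eyTye ⇒ eyeTeye ⇒ eyeeTeeye ⇒ eyeeyTyeeye ⇒ eyeeyeTeyeeye ⇒ eyeeyeeTeeyeeye ⇒ eyeeyeeeTeeeyeeye ⇒ eyeeyeeeeeeyeeye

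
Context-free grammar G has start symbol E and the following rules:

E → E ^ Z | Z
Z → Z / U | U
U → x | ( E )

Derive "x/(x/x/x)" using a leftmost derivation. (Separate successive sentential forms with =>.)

E => Z => Z/U => U/U => x/U => x/(E) => x/(Z) => x/(Z/U) => x/(Z/U/U) => x/(U/U/U) => x/(x/U/U) => x/(x/x/U) => x/(x/x/x)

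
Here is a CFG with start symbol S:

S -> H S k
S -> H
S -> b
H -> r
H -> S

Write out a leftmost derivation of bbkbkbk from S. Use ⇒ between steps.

S ⇒ HSk ⇒ SSk ⇒ HSkSk ⇒ SSkSk ⇒ HSkSkSk ⇒ SSkSkSk ⇒ bSkSkSk ⇒ bbkSkSk ⇒ bbkbkSk ⇒ bbkbkbk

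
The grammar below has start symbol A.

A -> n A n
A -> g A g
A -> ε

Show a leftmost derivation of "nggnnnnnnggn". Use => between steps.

A => nAn => ngAgn => nggAggn => nggnAnggn => nggnnAnnggn => nggnnnAnnnggn => nggnnnnnnggn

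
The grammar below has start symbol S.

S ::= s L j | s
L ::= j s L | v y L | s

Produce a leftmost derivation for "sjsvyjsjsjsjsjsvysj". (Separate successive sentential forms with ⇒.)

S ⇒ sLj ⇒ sjsLj ⇒ sjsvyLj ⇒ sjsvyjsLj ⇒ sjsvyjsjsLj ⇒ sjsvyjsjsjsLj ⇒ sjsvyjsjsjsjsLj ⇒ sjsvyjsjsjsjsjsLj ⇒ sjsvyjsjsjsjsjsvyLj ⇒ sjsvyjsjsjsjsjsvysj

S ⇒ sLj   [S ::= s L j]
sLj ⇒ sjsLj   [L ::= j s L]
sjsLj ⇒ sjsvyLj   [L ::= v y L]
sjsvyLj ⇒ sjsvyjsLj   [L ::= j s L]
sjsvyjsLj ⇒ sjsvyjsjsLj   [L ::= j s L]
sjsvyjsjsLj ⇒ sjsvyjsjsjsLj   [L ::= j s L]
sjsvyjsjsjsLj ⇒ sjsvyjsjsjsjsLj   [L ::= j s L]
sjsvyjsjsjsjsLj ⇒ sjsvyjsjsjsjsjsLj   [L ::= j s L]
sjsvyjsjsjsjsjsLj ⇒ sjsvyjsjsjsjsjsvyLj   [L ::= v y L]
sjsvyjsjsjsjsjsvyLj ⇒ sjsvyjsjsjsjsjsvysj   [L ::= s]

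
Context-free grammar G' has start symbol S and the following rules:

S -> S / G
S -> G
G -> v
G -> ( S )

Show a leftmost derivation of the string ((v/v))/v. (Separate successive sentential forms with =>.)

S => S/G   [S -> S / G]
S/G => G/G   [S -> G]
G/G => (S)/G   [G -> ( S )]
(S)/G => (G)/G   [S -> G]
(G)/G => ((S))/G   [G -> ( S )]
((S))/G => ((S/G))/G   [S -> S / G]
((S/G))/G => ((G/G))/G   [S -> G]
((G/G))/G => ((v/G))/G   [G -> v]
((v/G))/G => ((v/v))/G   [G -> v]
((v/v))/G => ((v/v))/v   [G -> v]

S => S/G => G/G => (S)/G => (G)/G => ((S))/G => ((S/G))/G => ((G/G))/G => ((v/G))/G => ((v/v))/G => ((v/v))/v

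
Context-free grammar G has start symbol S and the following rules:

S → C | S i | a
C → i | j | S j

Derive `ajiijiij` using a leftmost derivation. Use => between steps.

S=>C=>Sj=>Sij=>Siij=>Ciij=>Sjiij=>Sijiij=>Siijiij=>Ciijiij=>Sjiijiij=>ajiijiij

S => C   [S → C]
C => Sj   [C → S j]
Sj => Sij   [S → S i]
Sij => Siij   [S → S i]
Siij => Ciij   [S → C]
Ciij => Sjiij   [C → S j]
Sjiij => Sijiij   [S → S i]
Sijiij => Siijiij   [S → S i]
Siijiij => Ciijiij   [S → C]
Ciijiij => Sjiijiij   [C → S j]
Sjiijiij => ajiijiij   [S → a]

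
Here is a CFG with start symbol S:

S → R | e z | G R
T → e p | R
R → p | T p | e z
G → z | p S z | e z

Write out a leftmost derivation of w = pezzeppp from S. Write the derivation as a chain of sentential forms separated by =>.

S => GR   [S → G R]
GR => pSzR   [G → p S z]
pSzR => pRzR   [S → R]
pRzR => pezzR   [R → e z]
pezzR => pezzTp   [R → T p]
pezzTp => pezzRp   [T → R]
pezzRp => pezzTpp   [R → T p]
pezzTpp => pezzeppp   [T → e p]

S=>GR=>pSzR=>pRzR=>pezzR=>pezzTp=>pezzRp=>pezzTpp=>pezzeppp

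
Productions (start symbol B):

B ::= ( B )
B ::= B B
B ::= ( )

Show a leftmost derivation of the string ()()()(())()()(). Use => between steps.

B => BB => BBB => BBBB => BBBBB => BBBBBB => ()BBBBB => ()()BBBB => ()()()BBB => ()()()BBBB => ()()()(B)BBB => ()()()(())BBB => ()()()(())()BB => ()()()(())()()B => ()()()(())()()()

B => BB   [B ::= B B]
BB => BBB   [B ::= B B]
BBB => BBBB   [B ::= B B]
BBBB => BBBBB   [B ::= B B]
BBBBB => BBBBBB   [B ::= B B]
BBBBBB => ()BBBBB   [B ::= ( )]
()BBBBB => ()()BBBB   [B ::= ( )]
()()BBBB => ()()()BBB   [B ::= ( )]
()()()BBB => ()()()BBBB   [B ::= B B]
()()()BBBB => ()()()(B)BBB   [B ::= ( B )]
()()()(B)BBB => ()()()(())BBB   [B ::= ( )]
()()()(())BBB => ()()()(())()BB   [B ::= ( )]
()()()(())()BB => ()()()(())()()B   [B ::= ( )]
()()()(())()()B => ()()()(())()()()   [B ::= ( )]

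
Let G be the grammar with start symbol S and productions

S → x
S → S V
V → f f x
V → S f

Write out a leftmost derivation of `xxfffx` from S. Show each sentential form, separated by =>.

S => SV   [S → S V]
SV => SVV   [S → S V]
SVV => xVV   [S → x]
xVV => xSfV   [V → S f]
xSfV => xxfV   [S → x]
xxfV => xxfffx   [V → f f x]

S=>SV=>SVV=>xVV=>xSfV=>xxfV=>xxfffx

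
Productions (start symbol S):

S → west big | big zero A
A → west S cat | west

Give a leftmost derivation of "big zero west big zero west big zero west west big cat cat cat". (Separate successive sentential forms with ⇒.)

S ⇒ big zero A ⇒ big zero west S cat ⇒ big zero west big zero A cat ⇒ big zero west big zero west S cat cat ⇒ big zero west big zero west big zero A cat cat ⇒ big zero west big zero west big zero west S cat cat cat ⇒ big zero west big zero west big zero west west big cat cat cat

S ⇒ big zero A   [S → big zero A]
big zero A ⇒ big zero west S cat   [A → west S cat]
big zero west S cat ⇒ big zero west big zero A cat   [S → big zero A]
big zero west big zero A cat ⇒ big zero west big zero west S cat cat   [A → west S cat]
big zero west big zero west S cat cat ⇒ big zero west big zero west big zero A cat cat   [S → big zero A]
big zero west big zero west big zero A cat cat ⇒ big zero west big zero west big zero west S cat cat cat   [A → west S cat]
big zero west big zero west big zero west S cat cat cat ⇒ big zero west big zero west big zero west west big cat cat cat   [S → west big]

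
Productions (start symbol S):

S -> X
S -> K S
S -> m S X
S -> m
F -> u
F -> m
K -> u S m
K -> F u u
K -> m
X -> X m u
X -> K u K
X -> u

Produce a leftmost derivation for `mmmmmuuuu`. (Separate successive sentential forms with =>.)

S => mSX   [S -> m S X]
mSX => mmSXX   [S -> m S X]
mmSXX => mmmSXXX   [S -> m S X]
mmmSXXX => mmmmSXXXX   [S -> m S X]
mmmmSXXXX => mmmmmXXXX   [S -> m]
mmmmmXXXX => mmmmmuXXX   [X -> u]
mmmmmuXXX => mmmmmuuXX   [X -> u]
mmmmmuuXX => mmmmmuuuX   [X -> u]
mmmmmuuuX => mmmmmuuuu   [X -> u]

S => mSX => mmSXX => mmmSXXX => mmmmSXXXX => mmmmmXXXX => mmmmmuXXX => mmmmmuuXX => mmmmmuuuX => mmmmmuuuu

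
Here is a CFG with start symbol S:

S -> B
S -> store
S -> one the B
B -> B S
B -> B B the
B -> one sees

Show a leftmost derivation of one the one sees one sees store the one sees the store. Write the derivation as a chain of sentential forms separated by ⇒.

S ⇒ one the B ⇒ one the B S ⇒ one the B B the S ⇒ one the B B the B the S ⇒ one the one sees B the B the S ⇒ one the one sees B S the B the S ⇒ one the one sees one sees S the B the S ⇒ one the one sees one sees store the B the S ⇒ one the one sees one sees store the one sees the S ⇒ one the one sees one sees store the one sees the store

S ⇒ one the B   [S -> one the B]
one the B ⇒ one the B S   [B -> B S]
one the B S ⇒ one the B B the S   [B -> B B the]
one the B B the S ⇒ one the B B the B the S   [B -> B B the]
one the B B the B the S ⇒ one the one sees B the B the S   [B -> one sees]
one the one sees B the B the S ⇒ one the one sees B S the B the S   [B -> B S]
one the one sees B S the B the S ⇒ one the one sees one sees S the B the S   [B -> one sees]
one the one sees one sees S the B the S ⇒ one the one sees one sees store the B the S   [S -> store]
one the one sees one sees store the B the S ⇒ one the one sees one sees store the one sees the S   [B -> one sees]
one the one sees one sees store the one sees the S ⇒ one the one sees one sees store the one sees the store   [S -> store]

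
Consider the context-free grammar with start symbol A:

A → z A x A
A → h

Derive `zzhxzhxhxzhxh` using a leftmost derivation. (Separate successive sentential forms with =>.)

A => zAxA   [A → z A x A]
zAxA => zzAxAxA   [A → z A x A]
zzAxAxA => zzhxAxA   [A → h]
zzhxAxA => zzhxzAxAxA   [A → z A x A]
zzhxzAxAxA => zzhxzhxAxA   [A → h]
zzhxzhxAxA => zzhxzhxhxA   [A → h]
zzhxzhxhxA => zzhxzhxhxzAxA   [A → z A x A]
zzhxzhxhxzAxA => zzhxzhxhxzhxA   [A → h]
zzhxzhxhxzhxA => zzhxzhxhxzhxh   [A → h]

A => zAxA => zzAxAxA => zzhxAxA => zzhxzAxAxA => zzhxzhxAxA => zzhxzhxhxA => zzhxzhxhxzAxA => zzhxzhxhxzhxA => zzhxzhxhxzhxh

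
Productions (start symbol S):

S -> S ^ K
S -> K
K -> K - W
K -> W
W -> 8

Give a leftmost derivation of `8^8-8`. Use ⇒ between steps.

S ⇒ S^K ⇒ K^K ⇒ W^K ⇒ 8^K ⇒ 8^K-W ⇒ 8^W-W ⇒ 8^8-W ⇒ 8^8-8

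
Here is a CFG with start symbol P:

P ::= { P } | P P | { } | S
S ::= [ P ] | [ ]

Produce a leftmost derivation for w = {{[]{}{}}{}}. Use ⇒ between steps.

P ⇒ {P} ⇒ {PP} ⇒ {{P}P} ⇒ {{PP}P} ⇒ {{SP}P} ⇒ {{[]P}P} ⇒ {{[]PP}P} ⇒ {{[]{}P}P} ⇒ {{[]{}{}}P} ⇒ {{[]{}{}}{}}

P ⇒ {P}   [P ::= { P }]
{P} ⇒ {PP}   [P ::= P P]
{PP} ⇒ {{P}P}   [P ::= { P }]
{{P}P} ⇒ {{PP}P}   [P ::= P P]
{{PP}P} ⇒ {{SP}P}   [P ::= S]
{{SP}P} ⇒ {{[]P}P}   [S ::= [ ]]
{{[]P}P} ⇒ {{[]PP}P}   [P ::= P P]
{{[]PP}P} ⇒ {{[]{}P}P}   [P ::= { }]
{{[]{}P}P} ⇒ {{[]{}{}}P}   [P ::= { }]
{{[]{}{}}P} ⇒ {{[]{}{}}{}}   [P ::= { }]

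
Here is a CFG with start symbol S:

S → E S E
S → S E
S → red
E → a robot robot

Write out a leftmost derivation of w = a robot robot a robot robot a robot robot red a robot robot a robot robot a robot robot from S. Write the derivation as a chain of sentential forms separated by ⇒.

S ⇒ E S E ⇒ a robot robot S E ⇒ a robot robot E S E E ⇒ a robot robot a robot robot S E E ⇒ a robot robot a robot robot E S E E E ⇒ a robot robot a robot robot a robot robot S E E E ⇒ a robot robot a robot robot a robot robot red E E E ⇒ a robot robot a robot robot a robot robot red a robot robot E E ⇒ a robot robot a robot robot a robot robot red a robot robot a robot robot E ⇒ a robot robot a robot robot a robot robot red a robot robot a robot robot a robot robot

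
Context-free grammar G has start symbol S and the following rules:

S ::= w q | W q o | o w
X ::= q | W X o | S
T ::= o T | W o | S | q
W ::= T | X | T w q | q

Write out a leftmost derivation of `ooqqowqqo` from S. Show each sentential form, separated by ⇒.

S⇒Wqo⇒Twqqo⇒oTwqqo⇒ooTwqqo⇒ooSwqqo⇒ooWqowqqo⇒ooTqowqqo⇒ooqqowqqo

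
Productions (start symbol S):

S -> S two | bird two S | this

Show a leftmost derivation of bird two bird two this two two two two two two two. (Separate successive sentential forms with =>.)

S => S two => S two two => S two two two => S two two two two => bird two S two two two two => bird two S two two two two two => bird two S two two two two two two => bird two S two two two two two two two => bird two bird two S two two two two two two two => bird two bird two this two two two two two two two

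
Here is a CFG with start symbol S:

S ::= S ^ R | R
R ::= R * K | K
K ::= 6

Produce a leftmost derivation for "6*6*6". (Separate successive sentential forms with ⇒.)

S⇒R⇒R*K⇒R*K*K⇒K*K*K⇒6*K*K⇒6*6*K⇒6*6*6

S ⇒ R   [S ::= R]
R ⇒ R*K   [R ::= R * K]
R*K ⇒ R*K*K   [R ::= R * K]
R*K*K ⇒ K*K*K   [R ::= K]
K*K*K ⇒ 6*K*K   [K ::= 6]
6*K*K ⇒ 6*6*K   [K ::= 6]
6*6*K ⇒ 6*6*6   [K ::= 6]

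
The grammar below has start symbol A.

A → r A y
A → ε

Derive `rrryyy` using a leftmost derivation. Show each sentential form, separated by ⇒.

A⇒rAy⇒rrAyy⇒rrrAyyy⇒rrryyy

A ⇒ rAy   [A → r A y]
rAy ⇒ rrAyy   [A → r A y]
rrAyy ⇒ rrrAyyy   [A → r A y]
rrrAyyy ⇒ rrryyy   [A → ε]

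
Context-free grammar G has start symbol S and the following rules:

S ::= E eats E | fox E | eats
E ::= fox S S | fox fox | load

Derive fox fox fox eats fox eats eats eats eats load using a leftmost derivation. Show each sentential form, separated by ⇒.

S ⇒ E eats E ⇒ fox S S eats E ⇒ fox E eats E S eats E ⇒ fox fox fox eats E S eats E ⇒ fox fox fox eats fox S S S eats E ⇒ fox fox fox eats fox eats S S eats E ⇒ fox fox fox eats fox eats eats S eats E ⇒ fox fox fox eats fox eats eats eats eats E ⇒ fox fox fox eats fox eats eats eats eats load

S ⇒ E eats E   [S ::= E eats E]
E eats E ⇒ fox S S eats E   [E ::= fox S S]
fox S S eats E ⇒ fox E eats E S eats E   [S ::= E eats E]
fox E eats E S eats E ⇒ fox fox fox eats E S eats E   [E ::= fox fox]
fox fox fox eats E S eats E ⇒ fox fox fox eats fox S S S eats E   [E ::= fox S S]
fox fox fox eats fox S S S eats E ⇒ fox fox fox eats fox eats S S eats E   [S ::= eats]
fox fox fox eats fox eats S S eats E ⇒ fox fox fox eats fox eats eats S eats E   [S ::= eats]
fox fox fox eats fox eats eats S eats E ⇒ fox fox fox eats fox eats eats eats eats E   [S ::= eats]
fox fox fox eats fox eats eats eats eats E ⇒ fox fox fox eats fox eats eats eats eats load   [E ::= load]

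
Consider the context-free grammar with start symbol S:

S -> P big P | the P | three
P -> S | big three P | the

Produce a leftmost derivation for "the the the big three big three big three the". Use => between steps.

S => the P   [S -> the P]
the P => the S   [P -> S]
the S => the the P   [S -> the P]
the the P => the the S   [P -> S]
the the S => the the the P   [S -> the P]
the the the P => the the the big three P   [P -> big three P]
the the the big three P => the the the big three big three P   [P -> big three P]
the the the big three big three P => the the the big three big three big three P   [P -> big three P]
the the the big three big three big three P => the the the big three big three big three the   [P -> the]

S => the P => the S => the the P => the the S => the the the P => the the the big three P => the the the big three big three P => the the the big three big three big three P => the the the big three big three big three the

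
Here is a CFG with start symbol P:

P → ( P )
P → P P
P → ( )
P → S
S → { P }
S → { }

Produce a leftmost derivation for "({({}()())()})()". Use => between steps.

P => PP => (P)P => (S)P => ({P})P => ({PP})P => ({(P)P})P => ({(PP)P})P => ({(PPP)P})P => ({(SPP)P})P => ({({}PP)P})P => ({({}()P)P})P => ({({}()())P})P => ({({}()())()})P => ({({}()())()})()

P => PP   [P → P P]
PP => (P)P   [P → ( P )]
(P)P => (S)P   [P → S]
(S)P => ({P})P   [S → { P }]
({P})P => ({PP})P   [P → P P]
({PP})P => ({(P)P})P   [P → ( P )]
({(P)P})P => ({(PP)P})P   [P → P P]
({(PP)P})P => ({(PPP)P})P   [P → P P]
({(PPP)P})P => ({(SPP)P})P   [P → S]
({(SPP)P})P => ({({}PP)P})P   [S → { }]
({({}PP)P})P => ({({}()P)P})P   [P → ( )]
({({}()P)P})P => ({({}()())P})P   [P → ( )]
({({}()())P})P => ({({}()())()})P   [P → ( )]
({({}()())()})P => ({({}()())()})()   [P → ( )]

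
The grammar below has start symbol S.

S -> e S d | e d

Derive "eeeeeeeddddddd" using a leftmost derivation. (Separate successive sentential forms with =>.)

S => eSd   [S -> e S d]
eSd => eeSdd   [S -> e S d]
eeSdd => eeeSddd   [S -> e S d]
eeeSddd => eeeeSdddd   [S -> e S d]
eeeeSdddd => eeeeeSddddd   [S -> e S d]
eeeeeSddddd => eeeeeeSdddddd   [S -> e S d]
eeeeeeSdddddd => eeeeeeeddddddd   [S -> e d]

S=>eSd=>eeSdd=>eeeSddd=>eeeeSdddd=>eeeeeSddddd=>eeeeeeSdddddd=>eeeeeeeddddddd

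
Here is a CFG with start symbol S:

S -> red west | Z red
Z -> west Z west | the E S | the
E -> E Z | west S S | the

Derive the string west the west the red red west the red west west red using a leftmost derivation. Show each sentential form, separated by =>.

S => Z red   [S -> Z red]
Z red => west Z west red   [Z -> west Z west]
west Z west red => west the E S west red   [Z -> the E S]
west the E S west red => west the E Z S west red   [E -> E Z]
west the E Z S west red => west the west S S Z S west red   [E -> west S S]
west the west S S Z S west red => west the west Z red S Z S west red   [S -> Z red]
west the west Z red S Z S west red => west the west the red S Z S west red   [Z -> the]
west the west the red S Z S west red => west the west the red red west Z S west red   [S -> red west]
west the west the red red west Z S west red => west the west the red red west the S west red   [Z -> the]
west the west the red red west the S west red => west the west the red red west the red west west red   [S -> red west]

S => Z red => west Z west red => west the E S west red => west the E Z S west red => west the west S S Z S west red => west the west Z red S Z S west red => west the west the red S Z S west red => west the west the red red west Z S west red => west the west the red red west the S west red => west the west the red red west the red west west red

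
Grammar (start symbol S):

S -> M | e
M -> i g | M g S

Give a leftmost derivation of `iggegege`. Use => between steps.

S => M   [S -> M]
M => MgS   [M -> M g S]
MgS => MgSgS   [M -> M g S]
MgSgS => MgSgSgS   [M -> M g S]
MgSgSgS => iggSgSgS   [M -> i g]
iggSgSgS => iggegSgS   [S -> e]
iggegSgS => iggegegS   [S -> e]
iggegegS => iggegege   [S -> e]

S => M => MgS => MgSgS => MgSgSgS => iggSgSgS => iggegSgS => iggegegS => iggegege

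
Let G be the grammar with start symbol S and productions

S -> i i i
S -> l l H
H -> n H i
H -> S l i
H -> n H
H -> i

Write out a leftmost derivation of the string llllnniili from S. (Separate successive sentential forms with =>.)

S => llH   [S -> l l H]
llH => llSli   [H -> S l i]
llSli => llllHli   [S -> l l H]
llllHli => llllnHli   [H -> n H]
llllnHli => llllnnHili   [H -> n H i]
llllnnHili => llllnniili   [H -> i]

S=>llH=>llSli=>llllHli=>llllnHli=>llllnnHili=>llllnniili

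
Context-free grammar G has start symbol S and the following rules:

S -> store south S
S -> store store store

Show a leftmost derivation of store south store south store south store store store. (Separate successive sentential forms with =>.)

S => store south S   [S -> store south S]
store south S => store south store south S   [S -> store south S]
store south store south S => store south store south store south S   [S -> store south S]
store south store south store south S => store south store south store south store store store   [S -> store store store]

S => store south S => store south store south S => store south store south store south S => store south store south store south store store store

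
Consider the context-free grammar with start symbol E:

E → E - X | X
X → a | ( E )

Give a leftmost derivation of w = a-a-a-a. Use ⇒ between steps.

E ⇒ E-X   [E → E - X]
E-X ⇒ E-X-X   [E → E - X]
E-X-X ⇒ E-X-X-X   [E → E - X]
E-X-X-X ⇒ X-X-X-X   [E → X]
X-X-X-X ⇒ a-X-X-X   [X → a]
a-X-X-X ⇒ a-a-X-X   [X → a]
a-a-X-X ⇒ a-a-a-X   [X → a]
a-a-a-X ⇒ a-a-a-a   [X → a]

E⇒E-X⇒E-X-X⇒E-X-X-X⇒X-X-X-X⇒a-X-X-X⇒a-a-X-X⇒a-a-a-X⇒a-a-a-a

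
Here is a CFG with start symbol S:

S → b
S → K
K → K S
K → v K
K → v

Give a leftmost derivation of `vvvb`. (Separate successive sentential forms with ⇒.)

S ⇒ K ⇒ KS ⇒ vS ⇒ vK ⇒ vKS ⇒ vvKS ⇒ vvvS ⇒ vvvb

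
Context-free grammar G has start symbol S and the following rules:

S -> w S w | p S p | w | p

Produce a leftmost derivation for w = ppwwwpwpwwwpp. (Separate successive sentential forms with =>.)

S => pSp   [S -> p S p]
pSp => ppSpp   [S -> p S p]
ppSpp => ppwSwpp   [S -> w S w]
ppwSwpp => ppwwSwwpp   [S -> w S w]
ppwwSwwpp => ppwwwSwwwpp   [S -> w S w]
ppwwwSwwwpp => ppwwwpSpwwwpp   [S -> p S p]
ppwwwpSpwwwpp => ppwwwpwpwwwpp   [S -> w]

S=>pSp=>ppSpp=>ppwSwpp=>ppwwSwwpp=>ppwwwSwwwpp=>ppwwwpSpwwwpp=>ppwwwpwpwwwpp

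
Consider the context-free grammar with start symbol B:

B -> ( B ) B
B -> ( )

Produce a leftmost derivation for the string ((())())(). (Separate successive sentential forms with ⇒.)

B ⇒ (B)B   [B -> ( B ) B]
(B)B ⇒ ((B)B)B   [B -> ( B ) B]
((B)B)B ⇒ ((())B)B   [B -> ( )]
((())B)B ⇒ ((())())B   [B -> ( )]
((())())B ⇒ ((())())()   [B -> ( )]

B ⇒ (B)B ⇒ ((B)B)B ⇒ ((())B)B ⇒ ((())())B ⇒ ((())())()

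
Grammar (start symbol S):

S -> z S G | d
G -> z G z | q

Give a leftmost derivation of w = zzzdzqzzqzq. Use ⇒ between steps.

S ⇒ zSG   [S -> z S G]
zSG ⇒ zzSGG   [S -> z S G]
zzSGG ⇒ zzzSGGG   [S -> z S G]
zzzSGGG ⇒ zzzdGGG   [S -> d]
zzzdGGG ⇒ zzzdzGzGG   [G -> z G z]
zzzdzGzGG ⇒ zzzdzqzGG   [G -> q]
zzzdzqzGG ⇒ zzzdzqzzGzG   [G -> z G z]
zzzdzqzzGzG ⇒ zzzdzqzzqzG   [G -> q]
zzzdzqzzqzG ⇒ zzzdzqzzqzq   [G -> q]

S⇒zSG⇒zzSGG⇒zzzSGGG⇒zzzdGGG⇒zzzdzGzGG⇒zzzdzqzGG⇒zzzdzqzzGzG⇒zzzdzqzzqzG⇒zzzdzqzzqzq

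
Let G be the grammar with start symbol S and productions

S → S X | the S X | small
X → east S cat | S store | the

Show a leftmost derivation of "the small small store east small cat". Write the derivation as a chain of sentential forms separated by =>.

S => the S X => the S X X => the small X X => the small S store X => the small small store X => the small small store east S cat => the small small store east small cat

S => the S X   [S → the S X]
the S X => the S X X   [S → S X]
the S X X => the small X X   [S → small]
the small X X => the small S store X   [X → S store]
the small S store X => the small small store X   [S → small]
the small small store X => the small small store east S cat   [X → east S cat]
the small small store east S cat => the small small store east small cat   [S → small]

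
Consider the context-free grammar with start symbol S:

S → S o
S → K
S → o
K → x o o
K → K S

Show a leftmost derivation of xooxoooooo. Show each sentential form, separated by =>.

S => So   [S → S o]
So => Ko   [S → K]
Ko => KSo   [K → K S]
KSo => KSSo   [K → K S]
KSSo => KSSSo   [K → K S]
KSSSo => xooSSSo   [K → x o o]
xooSSSo => xooKSSo   [S → K]
xooKSSo => xooKSSSo   [K → K S]
xooKSSSo => xooxooSSSo   [K → x o o]
xooxooSSSo => xooxoooSSo   [S → o]
xooxoooSSo => xooxooooSo   [S → o]
xooxooooSo => xooxoooooo   [S → o]

S=>So=>Ko=>KSo=>KSSo=>KSSSo=>xooSSSo=>xooKSSo=>xooKSSSo=>xooxooSSSo=>xooxoooSSo=>xooxooooSo=>xooxoooooo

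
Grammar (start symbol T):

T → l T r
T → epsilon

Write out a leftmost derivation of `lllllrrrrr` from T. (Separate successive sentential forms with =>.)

T => lTr => llTrr => lllTrrr => llllTrrrr => lllllTrrrrr => lllllrrrrr

T => lTr   [T → l T r]
lTr => llTrr   [T → l T r]
llTrr => lllTrrr   [T → l T r]
lllTrrr => llllTrrrr   [T → l T r]
llllTrrrr => lllllTrrrrr   [T → l T r]
lllllTrrrrr => lllllrrrrr   [T → epsilon]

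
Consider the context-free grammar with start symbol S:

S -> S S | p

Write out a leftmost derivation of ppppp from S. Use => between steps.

S=>SS=>SSS=>SSSS=>pSSS=>ppSS=>ppSSS=>pppSS=>ppppS=>ppppp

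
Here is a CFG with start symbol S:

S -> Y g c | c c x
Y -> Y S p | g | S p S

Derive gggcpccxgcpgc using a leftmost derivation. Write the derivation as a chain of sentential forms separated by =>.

S => Ygc   [S -> Y g c]
Ygc => YSpgc   [Y -> Y S p]
YSpgc => gSpgc   [Y -> g]
gSpgc => gYgcpgc   [S -> Y g c]
gYgcpgc => gSpSgcpgc   [Y -> S p S]
gSpSgcpgc => gYgcpSgcpgc   [S -> Y g c]
gYgcpSgcpgc => gggcpSgcpgc   [Y -> g]
gggcpSgcpgc => gggcpccxgcpgc   [S -> c c x]

S => Ygc => YSpgc => gSpgc => gYgcpgc => gSpSgcpgc => gYgcpSgcpgc => gggcpSgcpgc => gggcpccxgcpgc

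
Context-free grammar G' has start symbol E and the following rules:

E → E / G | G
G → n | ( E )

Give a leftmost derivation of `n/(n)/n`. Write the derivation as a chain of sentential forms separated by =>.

E => E/G   [E → E / G]
E/G => E/G/G   [E → E / G]
E/G/G => G/G/G   [E → G]
G/G/G => n/G/G   [G → n]
n/G/G => n/(E)/G   [G → ( E )]
n/(E)/G => n/(G)/G   [E → G]
n/(G)/G => n/(n)/G   [G → n]
n/(n)/G => n/(n)/n   [G → n]

E=>E/G=>E/G/G=>G/G/G=>n/G/G=>n/(E)/G=>n/(G)/G=>n/(n)/G=>n/(n)/n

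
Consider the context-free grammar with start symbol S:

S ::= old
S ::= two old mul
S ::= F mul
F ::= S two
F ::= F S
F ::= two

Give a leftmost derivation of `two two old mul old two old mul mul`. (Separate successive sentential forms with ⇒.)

S ⇒ F mul ⇒ F S mul ⇒ F S S mul ⇒ F S S S mul ⇒ two S S S mul ⇒ two two old mul S S mul ⇒ two two old mul old S mul ⇒ two two old mul old two old mul mul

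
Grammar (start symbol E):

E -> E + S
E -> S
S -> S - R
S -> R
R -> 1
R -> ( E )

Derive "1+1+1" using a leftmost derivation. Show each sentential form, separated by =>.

E => E+S => E+S+S => S+S+S => R+S+S => 1+S+S => 1+R+S => 1+1+S => 1+1+R => 1+1+1

E => E+S   [E -> E + S]
E+S => E+S+S   [E -> E + S]
E+S+S => S+S+S   [E -> S]
S+S+S => R+S+S   [S -> R]
R+S+S => 1+S+S   [R -> 1]
1+S+S => 1+R+S   [S -> R]
1+R+S => 1+1+S   [R -> 1]
1+1+S => 1+1+R   [S -> R]
1+1+R => 1+1+1   [R -> 1]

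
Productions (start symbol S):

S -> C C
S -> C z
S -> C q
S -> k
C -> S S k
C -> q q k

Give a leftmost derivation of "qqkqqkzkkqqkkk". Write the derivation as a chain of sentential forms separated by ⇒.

S ⇒ CC ⇒ qqkC ⇒ qqkSSk ⇒ qqkCCSk ⇒ qqkSSkCSk ⇒ qqkCzSkCSk ⇒ qqkqqkzSkCSk ⇒ qqkqqkzkkCSk ⇒ qqkqqkzkkqqkSk ⇒ qqkqqkzkkqqkkk

S ⇒ CC   [S -> C C]
CC ⇒ qqkC   [C -> q q k]
qqkC ⇒ qqkSSk   [C -> S S k]
qqkSSk ⇒ qqkCCSk   [S -> C C]
qqkCCSk ⇒ qqkSSkCSk   [C -> S S k]
qqkSSkCSk ⇒ qqkCzSkCSk   [S -> C z]
qqkCzSkCSk ⇒ qqkqqkzSkCSk   [C -> q q k]
qqkqqkzSkCSk ⇒ qqkqqkzkkCSk   [S -> k]
qqkqqkzkkCSk ⇒ qqkqqkzkkqqkSk   [C -> q q k]
qqkqqkzkkqqkSk ⇒ qqkqqkzkkqqkkk   [S -> k]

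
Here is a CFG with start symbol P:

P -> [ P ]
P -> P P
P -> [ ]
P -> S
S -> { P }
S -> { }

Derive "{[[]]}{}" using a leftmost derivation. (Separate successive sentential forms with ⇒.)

P ⇒ PP   [P -> P P]
PP ⇒ SP   [P -> S]
SP ⇒ {P}P   [S -> { P }]
{P}P ⇒ {[P]}P   [P -> [ P ]]
{[P]}P ⇒ {[[]]}P   [P -> [ ]]
{[[]]}P ⇒ {[[]]}S   [P -> S]
{[[]]}S ⇒ {[[]]}{}   [S -> { }]

P⇒PP⇒SP⇒{P}P⇒{[P]}P⇒{[[]]}P⇒{[[]]}S⇒{[[]]}{}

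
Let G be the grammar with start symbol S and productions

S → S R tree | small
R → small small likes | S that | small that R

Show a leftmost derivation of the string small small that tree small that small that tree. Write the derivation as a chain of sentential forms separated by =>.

S => S R tree => S R tree R tree => small R tree R tree => small S that tree R tree => small small that tree R tree => small small that tree small that R tree => small small that tree small that S that tree => small small that tree small that small that tree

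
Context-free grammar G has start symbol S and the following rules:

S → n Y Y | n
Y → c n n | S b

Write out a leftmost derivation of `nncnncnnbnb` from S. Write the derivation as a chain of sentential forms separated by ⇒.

S ⇒ nYY   [S → n Y Y]
nYY ⇒ nSbY   [Y → S b]
nSbY ⇒ nnYYbY   [S → n Y Y]
nnYYbY ⇒ nncnnYbY   [Y → c n n]
nncnnYbY ⇒ nncnncnnbY   [Y → c n n]
nncnncnnbY ⇒ nncnncnnbSb   [Y → S b]
nncnncnnbSb ⇒ nncnncnnbnb   [S → n]

S⇒nYY⇒nSbY⇒nnYYbY⇒nncnnYbY⇒nncnncnnbY⇒nncnncnnbSb⇒nncnncnnbnb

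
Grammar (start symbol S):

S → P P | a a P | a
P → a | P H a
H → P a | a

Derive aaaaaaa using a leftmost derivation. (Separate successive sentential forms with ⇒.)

S ⇒ aaP   [S → a a P]
aaP ⇒ aaPHa   [P → P H a]
aaPHa ⇒ aaPHaHa   [P → P H a]
aaPHaHa ⇒ aaaHaHa   [P → a]
aaaHaHa ⇒ aaaaaHa   [H → a]
aaaaaHa ⇒ aaaaaaa   [H → a]

S ⇒ aaP ⇒ aaPHa ⇒ aaPHaHa ⇒ aaaHaHa ⇒ aaaaaHa ⇒ aaaaaaa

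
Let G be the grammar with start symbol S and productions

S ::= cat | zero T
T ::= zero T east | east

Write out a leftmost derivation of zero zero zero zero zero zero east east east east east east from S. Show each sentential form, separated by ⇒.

S ⇒ zero T ⇒ zero zero T east ⇒ zero zero zero T east east ⇒ zero zero zero zero T east east east ⇒ zero zero zero zero zero T east east east east ⇒ zero zero zero zero zero zero T east east east east east ⇒ zero zero zero zero zero zero east east east east east east

S ⇒ zero T   [S ::= zero T]
zero T ⇒ zero zero T east   [T ::= zero T east]
zero zero T east ⇒ zero zero zero T east east   [T ::= zero T east]
zero zero zero T east east ⇒ zero zero zero zero T east east east   [T ::= zero T east]
zero zero zero zero T east east east ⇒ zero zero zero zero zero T east east east east   [T ::= zero T east]
zero zero zero zero zero T east east east east ⇒ zero zero zero zero zero zero T east east east east east   [T ::= zero T east]
zero zero zero zero zero zero T east east east east east ⇒ zero zero zero zero zero zero east east east east east east   [T ::= east]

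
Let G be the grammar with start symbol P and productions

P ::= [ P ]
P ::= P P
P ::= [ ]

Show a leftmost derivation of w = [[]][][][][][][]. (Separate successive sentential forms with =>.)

P => PP => PPP => PPPP => PPPPP => PPPPPP => PPPPPPP => [P]PPPPPP => [[]]PPPPPP => [[]][]PPPPP => [[]][][]PPPP => [[]][][][]PPP => [[]][][][][]PP => [[]][][][][][]P => [[]][][][][][][]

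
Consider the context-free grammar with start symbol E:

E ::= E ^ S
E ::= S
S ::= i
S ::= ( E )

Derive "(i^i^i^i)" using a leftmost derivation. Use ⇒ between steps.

E ⇒ S ⇒ (E) ⇒ (E^S) ⇒ (E^S^S) ⇒ (E^S^S^S) ⇒ (S^S^S^S) ⇒ (i^S^S^S) ⇒ (i^i^S^S) ⇒ (i^i^i^S) ⇒ (i^i^i^i)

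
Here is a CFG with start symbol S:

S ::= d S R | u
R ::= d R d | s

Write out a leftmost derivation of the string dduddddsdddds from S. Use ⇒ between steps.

S ⇒ dSR   [S ::= d S R]
dSR ⇒ ddSRR   [S ::= d S R]
ddSRR ⇒ dduRR   [S ::= u]
dduRR ⇒ ddudRdR   [R ::= d R d]
ddudRdR ⇒ dduddRddR   [R ::= d R d]
dduddRddR ⇒ ddudddRdddR   [R ::= d R d]
ddudddRdddR ⇒ dduddddRddddR   [R ::= d R d]
dduddddRddddR ⇒ dduddddsddddR   [R ::= s]
dduddddsddddR ⇒ dduddddsdddds   [R ::= s]

S ⇒ dSR ⇒ ddSRR ⇒ dduRR ⇒ ddudRdR ⇒ dduddRddR ⇒ ddudddRdddR ⇒ dduddddRddddR ⇒ dduddddsddddR ⇒ dduddddsdddds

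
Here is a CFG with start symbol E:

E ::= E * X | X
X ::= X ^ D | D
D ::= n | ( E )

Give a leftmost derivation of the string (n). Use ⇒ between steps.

E⇒X⇒D⇒(E)⇒(X)⇒(D)⇒(n)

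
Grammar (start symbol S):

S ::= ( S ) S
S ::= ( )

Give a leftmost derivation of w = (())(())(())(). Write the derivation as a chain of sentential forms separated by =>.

S => (S)S => (())S => (())(S)S => (())(())S => (())(())(S)S => (())(())(())S => (())(())(())()

S => (S)S   [S ::= ( S ) S]
(S)S => (())S   [S ::= ( )]
(())S => (())(S)S   [S ::= ( S ) S]
(())(S)S => (())(())S   [S ::= ( )]
(())(())S => (())(())(S)S   [S ::= ( S ) S]
(())(())(S)S => (())(())(())S   [S ::= ( )]
(())(())(())S => (())(())(())()   [S ::= ( )]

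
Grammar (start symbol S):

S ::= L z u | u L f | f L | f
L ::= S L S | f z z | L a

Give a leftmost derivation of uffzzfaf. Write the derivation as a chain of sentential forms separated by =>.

S => uLf   [S ::= u L f]
uLf => uLaf   [L ::= L a]
uLaf => uSLSaf   [L ::= S L S]
uSLSaf => ufLSaf   [S ::= f]
ufLSaf => uffzzSaf   [L ::= f z z]
uffzzSaf => uffzzfaf   [S ::= f]

S=>uLf=>uLaf=>uSLSaf=>ufLSaf=>uffzzSaf=>uffzzfaf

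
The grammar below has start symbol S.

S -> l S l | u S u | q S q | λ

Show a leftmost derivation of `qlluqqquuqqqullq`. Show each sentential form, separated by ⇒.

S ⇒ qSq ⇒ qlSlq ⇒ qllSllq ⇒ qlluSullq ⇒ qlluqSqullq ⇒ qlluqqSqqullq ⇒ qlluqqqSqqqullq ⇒ qlluqqquSuqqqullq ⇒ qlluqqquuqqqullq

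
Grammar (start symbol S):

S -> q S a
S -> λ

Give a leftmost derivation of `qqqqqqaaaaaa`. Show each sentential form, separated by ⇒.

S ⇒ qSa ⇒ qqSaa ⇒ qqqSaaa ⇒ qqqqSaaaa ⇒ qqqqqSaaaaa ⇒ qqqqqqSaaaaaa ⇒ qqqqqqaaaaaa

S ⇒ qSa   [S -> q S a]
qSa ⇒ qqSaa   [S -> q S a]
qqSaa ⇒ qqqSaaa   [S -> q S a]
qqqSaaa ⇒ qqqqSaaaa   [S -> q S a]
qqqqSaaaa ⇒ qqqqqSaaaaa   [S -> q S a]
qqqqqSaaaaa ⇒ qqqqqqSaaaaaa   [S -> q S a]
qqqqqqSaaaaaa ⇒ qqqqqqaaaaaa   [S -> λ]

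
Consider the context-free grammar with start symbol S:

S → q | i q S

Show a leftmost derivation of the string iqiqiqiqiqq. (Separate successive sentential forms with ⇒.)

S ⇒ iqS ⇒ iqiqS ⇒ iqiqiqS ⇒ iqiqiqiqS ⇒ iqiqiqiqiqS ⇒ iqiqiqiqiqq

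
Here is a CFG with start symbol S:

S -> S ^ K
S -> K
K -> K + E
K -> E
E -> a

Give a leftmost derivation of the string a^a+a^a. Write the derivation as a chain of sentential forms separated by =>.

S=>S^K=>S^K^K=>K^K^K=>E^K^K=>a^K^K=>a^K+E^K=>a^E+E^K=>a^a+E^K=>a^a+a^K=>a^a+a^E=>a^a+a^a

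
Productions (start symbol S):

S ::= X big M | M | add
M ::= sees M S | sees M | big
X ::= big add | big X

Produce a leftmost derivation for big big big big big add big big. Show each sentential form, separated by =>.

S => X big M => big X big M => big big X big M => big big big X big M => big big big big X big M => big big big big big add big M => big big big big big add big big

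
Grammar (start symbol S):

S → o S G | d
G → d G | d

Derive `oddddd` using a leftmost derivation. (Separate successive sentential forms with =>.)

S => oSG => odG => oddG => odddG => oddddG => oddddd

S => oSG   [S → o S G]
oSG => odG   [S → d]
odG => oddG   [G → d G]
oddG => odddG   [G → d G]
odddG => oddddG   [G → d G]
oddddG => oddddd   [G → d]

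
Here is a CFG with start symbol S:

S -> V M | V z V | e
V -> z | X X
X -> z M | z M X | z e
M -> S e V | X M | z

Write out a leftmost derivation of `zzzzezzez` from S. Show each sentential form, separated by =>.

S => VM   [S -> V M]
VM => zM   [V -> z]
zM => zSeV   [M -> S e V]
zSeV => zVzVeV   [S -> V z V]
zVzVeV => zXXzVeV   [V -> X X]
zXXzVeV => zzMXzVeV   [X -> z M]
zzMXzVeV => zzzXzVeV   [M -> z]
zzzXzVeV => zzzzezVeV   [X -> z e]
zzzzezVeV => zzzzezzeV   [V -> z]
zzzzezzeV => zzzzezzez   [V -> z]

S => VM => zM => zSeV => zVzVeV => zXXzVeV => zzMXzVeV => zzzXzVeV => zzzzezVeV => zzzzezzeV => zzzzezzez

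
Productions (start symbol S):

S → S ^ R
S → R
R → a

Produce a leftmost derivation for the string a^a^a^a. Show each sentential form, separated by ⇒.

S⇒S^R⇒S^R^R⇒S^R^R^R⇒R^R^R^R⇒a^R^R^R⇒a^a^R^R⇒a^a^a^R⇒a^a^a^a

S ⇒ S^R   [S → S ^ R]
S^R ⇒ S^R^R   [S → S ^ R]
S^R^R ⇒ S^R^R^R   [S → S ^ R]
S^R^R^R ⇒ R^R^R^R   [S → R]
R^R^R^R ⇒ a^R^R^R   [R → a]
a^R^R^R ⇒ a^a^R^R   [R → a]
a^a^R^R ⇒ a^a^a^R   [R → a]
a^a^a^R ⇒ a^a^a^a   [R → a]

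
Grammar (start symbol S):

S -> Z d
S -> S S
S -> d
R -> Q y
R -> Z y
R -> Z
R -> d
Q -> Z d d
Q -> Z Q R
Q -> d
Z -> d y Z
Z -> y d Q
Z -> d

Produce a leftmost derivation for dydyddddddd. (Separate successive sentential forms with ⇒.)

S ⇒ SS ⇒ dS ⇒ dZd ⇒ dydQd ⇒ dydZQRd ⇒ dydydQQRd ⇒ dydyddQRd ⇒ dydyddZddRd ⇒ dydydddddRd ⇒ dydyddddddd

S ⇒ SS   [S -> S S]
SS ⇒ dS   [S -> d]
dS ⇒ dZd   [S -> Z d]
dZd ⇒ dydQd   [Z -> y d Q]
dydQd ⇒ dydZQRd   [Q -> Z Q R]
dydZQRd ⇒ dydydQQRd   [Z -> y d Q]
dydydQQRd ⇒ dydyddQRd   [Q -> d]
dydyddQRd ⇒ dydyddZddRd   [Q -> Z d d]
dydyddZddRd ⇒ dydydddddRd   [Z -> d]
dydydddddRd ⇒ dydyddddddd   [R -> d]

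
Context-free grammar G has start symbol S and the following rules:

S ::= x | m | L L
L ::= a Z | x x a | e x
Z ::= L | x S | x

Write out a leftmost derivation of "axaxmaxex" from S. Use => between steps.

S => LL => aZL => axSL => axLLL => axaZLL => axaxSLL => axaxmLL => axaxmaZL => axaxmaxL => axaxmaxex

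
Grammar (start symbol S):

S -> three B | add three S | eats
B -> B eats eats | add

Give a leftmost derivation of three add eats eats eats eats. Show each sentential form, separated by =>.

S => three B => three B eats eats => three B eats eats eats eats => three add eats eats eats eats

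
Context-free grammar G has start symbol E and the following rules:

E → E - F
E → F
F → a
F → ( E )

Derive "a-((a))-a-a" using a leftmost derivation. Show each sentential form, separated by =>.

E => E-F => E-F-F => E-F-F-F => F-F-F-F => a-F-F-F => a-(E)-F-F => a-(F)-F-F => a-((E))-F-F => a-((F))-F-F => a-((a))-F-F => a-((a))-a-F => a-((a))-a-a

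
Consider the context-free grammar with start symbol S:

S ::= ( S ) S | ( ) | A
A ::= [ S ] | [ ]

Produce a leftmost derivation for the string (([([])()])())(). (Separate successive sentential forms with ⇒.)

S⇒(S)S⇒((S)S)S⇒((A)S)S⇒(([S])S)S⇒(([(S)S])S)S⇒(([(A)S])S)S⇒(([([])S])S)S⇒(([([])()])S)S⇒(([([])()])())S⇒(([([])()])())()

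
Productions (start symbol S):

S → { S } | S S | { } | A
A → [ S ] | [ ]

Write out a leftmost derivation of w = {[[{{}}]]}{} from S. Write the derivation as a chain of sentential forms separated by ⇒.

S ⇒ SS ⇒ {S}S ⇒ {A}S ⇒ {[S]}S ⇒ {[A]}S ⇒ {[[S]]}S ⇒ {[[{S}]]}S ⇒ {[[{{}}]]}S ⇒ {[[{{}}]]}{}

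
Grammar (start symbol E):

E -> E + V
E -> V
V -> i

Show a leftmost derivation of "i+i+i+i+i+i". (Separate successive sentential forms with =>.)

E => E+V   [E -> E + V]
E+V => E+V+V   [E -> E + V]
E+V+V => E+V+V+V   [E -> E + V]
E+V+V+V => E+V+V+V+V   [E -> E + V]
E+V+V+V+V => E+V+V+V+V+V   [E -> E + V]
E+V+V+V+V+V => V+V+V+V+V+V   [E -> V]
V+V+V+V+V+V => i+V+V+V+V+V   [V -> i]
i+V+V+V+V+V => i+i+V+V+V+V   [V -> i]
i+i+V+V+V+V => i+i+i+V+V+V   [V -> i]
i+i+i+V+V+V => i+i+i+i+V+V   [V -> i]
i+i+i+i+V+V => i+i+i+i+i+V   [V -> i]
i+i+i+i+i+V => i+i+i+i+i+i   [V -> i]

E => E+V => E+V+V => E+V+V+V => E+V+V+V+V => E+V+V+V+V+V => V+V+V+V+V+V => i+V+V+V+V+V => i+i+V+V+V+V => i+i+i+V+V+V => i+i+i+i+V+V => i+i+i+i+i+V => i+i+i+i+i+i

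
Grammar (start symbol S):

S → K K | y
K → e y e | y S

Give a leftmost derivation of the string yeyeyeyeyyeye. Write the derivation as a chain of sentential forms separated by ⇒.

S ⇒ KK   [S → K K]
KK ⇒ ySK   [K → y S]
ySK ⇒ yKKK   [S → K K]
yKKK ⇒ yeyeKK   [K → e y e]
yeyeKK ⇒ yeyeySK   [K → y S]
yeyeySK ⇒ yeyeyKKK   [S → K K]
yeyeyKKK ⇒ yeyeyeyeKK   [K → e y e]
yeyeyeyeKK ⇒ yeyeyeyeySK   [K → y S]
yeyeyeyeySK ⇒ yeyeyeyeyyK   [S → y]
yeyeyeyeyyK ⇒ yeyeyeyeyyeye   [K → e y e]

S ⇒ KK ⇒ ySK ⇒ yKKK ⇒ yeyeKK ⇒ yeyeySK ⇒ yeyeyKKK ⇒ yeyeyeyeKK ⇒ yeyeyeyeySK ⇒ yeyeyeyeyyK ⇒ yeyeyeyeyyeye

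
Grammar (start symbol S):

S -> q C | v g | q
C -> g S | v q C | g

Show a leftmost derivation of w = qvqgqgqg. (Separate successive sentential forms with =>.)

S => qC => qvqC => qvqgS => qvqgqC => qvqgqgS => qvqgqgqC => qvqgqgqg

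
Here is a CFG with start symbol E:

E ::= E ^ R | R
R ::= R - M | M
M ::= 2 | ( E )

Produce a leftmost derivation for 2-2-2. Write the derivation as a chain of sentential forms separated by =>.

E => R => R-M => R-M-M => M-M-M => 2-M-M => 2-2-M => 2-2-2

E => R   [E ::= R]
R => R-M   [R ::= R - M]
R-M => R-M-M   [R ::= R - M]
R-M-M => M-M-M   [R ::= M]
M-M-M => 2-M-M   [M ::= 2]
2-M-M => 2-2-M   [M ::= 2]
2-2-M => 2-2-2   [M ::= 2]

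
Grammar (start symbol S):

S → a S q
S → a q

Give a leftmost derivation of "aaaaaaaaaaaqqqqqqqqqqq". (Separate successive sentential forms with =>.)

S => aSq => aaSqq => aaaSqqq => aaaaSqqqq => aaaaaSqqqqq => aaaaaaSqqqqqq => aaaaaaaSqqqqqqq => aaaaaaaaSqqqqqqqq => aaaaaaaaaSqqqqqqqqq => aaaaaaaaaaSqqqqqqqqqq => aaaaaaaaaaaqqqqqqqqqqq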